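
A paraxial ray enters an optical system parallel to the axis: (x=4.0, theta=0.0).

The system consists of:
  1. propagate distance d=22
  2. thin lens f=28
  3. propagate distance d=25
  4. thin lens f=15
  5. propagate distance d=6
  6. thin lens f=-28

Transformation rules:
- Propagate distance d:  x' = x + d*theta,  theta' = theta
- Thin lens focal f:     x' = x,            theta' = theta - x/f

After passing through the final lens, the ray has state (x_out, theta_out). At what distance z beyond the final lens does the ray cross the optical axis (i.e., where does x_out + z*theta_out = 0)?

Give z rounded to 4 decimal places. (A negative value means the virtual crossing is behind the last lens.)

Initial: x=4.0000 theta=0.0000
After 1 (propagate distance d=22): x=4.0000 theta=0.0000
After 2 (thin lens f=28): x=4.0000 theta=-1/7 (≈-0.1429)
After 3 (propagate distance d=25): x=3/7 (≈0.4286) theta=-1/7 (≈-0.1429)
After 4 (thin lens f=15): x=3/7 (≈0.4286) theta=-6/35 (≈-0.1714)
After 5 (propagate distance d=6): x=-0.6000 theta=-6/35 (≈-0.1714)
After 6 (thin lens f=-28): x=-0.6000 theta=-27/140 (≈-0.1929)
z_focus = -x_out/theta_out = -(-0.6000)/(-27/140) = -28/9 ≈ -3.1111
Rounded to 4 decimal places: z = -3.1111

Answer: -3.1111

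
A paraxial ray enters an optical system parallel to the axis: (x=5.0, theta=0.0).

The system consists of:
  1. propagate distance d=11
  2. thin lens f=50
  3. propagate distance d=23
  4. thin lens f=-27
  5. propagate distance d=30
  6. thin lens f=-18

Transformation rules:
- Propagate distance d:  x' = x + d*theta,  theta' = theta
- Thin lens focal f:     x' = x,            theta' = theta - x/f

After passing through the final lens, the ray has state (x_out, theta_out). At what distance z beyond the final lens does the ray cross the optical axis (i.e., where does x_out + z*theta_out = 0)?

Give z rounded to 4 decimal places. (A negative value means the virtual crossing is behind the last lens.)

Initial: x=5.0000 theta=0.0000
After 1 (propagate distance d=11): x=5.0000 theta=0.0000
After 2 (thin lens f=50): x=5.0000 theta=-0.1000
After 3 (propagate distance d=23): x=2.7000 theta=-0.1000
After 4 (thin lens f=-27): x=2.7000 theta=0.0000
After 5 (propagate distance d=30): x=2.7000 theta=0.0000
After 6 (thin lens f=-18): x=2.7000 theta=0.1500
z_focus = -x_out/theta_out = -(2.7000)/(0.1500) = -18.0000
Rounded to 4 decimal places: z = -18.0000

Answer: -18.0000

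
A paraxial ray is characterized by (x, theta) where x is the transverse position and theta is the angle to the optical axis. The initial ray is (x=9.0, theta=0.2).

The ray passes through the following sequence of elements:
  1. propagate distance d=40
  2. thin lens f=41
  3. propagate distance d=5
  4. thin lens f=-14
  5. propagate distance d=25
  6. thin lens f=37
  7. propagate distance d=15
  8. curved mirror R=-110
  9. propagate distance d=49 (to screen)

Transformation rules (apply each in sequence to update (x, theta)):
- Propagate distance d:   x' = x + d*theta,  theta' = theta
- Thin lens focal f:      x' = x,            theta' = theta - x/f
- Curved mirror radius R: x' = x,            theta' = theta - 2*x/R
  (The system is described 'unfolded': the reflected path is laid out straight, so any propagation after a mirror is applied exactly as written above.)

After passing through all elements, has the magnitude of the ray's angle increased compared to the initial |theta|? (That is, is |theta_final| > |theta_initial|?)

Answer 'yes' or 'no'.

Answer: yes

Derivation:
Initial: x=9.0000 theta=0.2000
After 1 (propagate distance d=40): x=17.0000 theta=0.2000
After 2 (thin lens f=41): x=17.0000 theta=-44/205 (≈-0.2146)
After 3 (propagate distance d=5): x=653/41 (≈15.9268) theta=-44/205 (≈-0.2146)
After 4 (thin lens f=-14): x=653/41 (≈15.9268) theta=2649/2870 (≈0.9230)
After 5 (propagate distance d=25): x=22387/574 (≈39.0017) theta=2649/2870 (≈0.9230)
After 6 (thin lens f=37): x=22387/574 (≈39.0017) theta=-6961/53095 (≈-0.1311)
After 7 (propagate distance d=15): x=786553/21238 (≈37.0352) theta=-6961/53095 (≈-0.1311)
After 8 (curved mirror R=-110): x=786553/21238 (≈37.0352) theta=633411/1168090 (≈0.5423)
After 9 (propagate distance d=49 (to screen)): x=1004021/15785 (≈63.6060) theta=633411/1168090 (≈0.5423)
|theta_initial|=0.2000 |theta_final|=633411/1168090 (≈0.5423) -> increased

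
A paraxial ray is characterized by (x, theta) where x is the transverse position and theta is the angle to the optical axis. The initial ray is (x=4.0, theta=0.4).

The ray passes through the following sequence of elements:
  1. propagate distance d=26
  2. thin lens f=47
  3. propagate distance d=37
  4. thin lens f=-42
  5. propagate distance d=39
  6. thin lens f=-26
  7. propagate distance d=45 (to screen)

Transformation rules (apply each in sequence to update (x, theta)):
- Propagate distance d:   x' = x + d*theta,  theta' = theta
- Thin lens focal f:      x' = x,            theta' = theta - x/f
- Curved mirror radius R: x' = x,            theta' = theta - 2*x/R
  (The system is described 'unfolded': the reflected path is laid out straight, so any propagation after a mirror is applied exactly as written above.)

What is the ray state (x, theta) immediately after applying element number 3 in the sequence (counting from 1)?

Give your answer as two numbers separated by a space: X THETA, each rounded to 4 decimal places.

Initial: x=4.0000 theta=0.4000
After 1 (propagate distance d=26): x=14.4000 theta=0.4000
After 2 (thin lens f=47): x=14.4000 theta=22/235 (≈0.0936)
After 3 (propagate distance d=37): x=4198/235 (≈17.8638) theta=22/235 (≈0.0936)
Rounded to 4 decimal places: x = 17.8638, theta = 0.0936

Answer: 17.8638 0.0936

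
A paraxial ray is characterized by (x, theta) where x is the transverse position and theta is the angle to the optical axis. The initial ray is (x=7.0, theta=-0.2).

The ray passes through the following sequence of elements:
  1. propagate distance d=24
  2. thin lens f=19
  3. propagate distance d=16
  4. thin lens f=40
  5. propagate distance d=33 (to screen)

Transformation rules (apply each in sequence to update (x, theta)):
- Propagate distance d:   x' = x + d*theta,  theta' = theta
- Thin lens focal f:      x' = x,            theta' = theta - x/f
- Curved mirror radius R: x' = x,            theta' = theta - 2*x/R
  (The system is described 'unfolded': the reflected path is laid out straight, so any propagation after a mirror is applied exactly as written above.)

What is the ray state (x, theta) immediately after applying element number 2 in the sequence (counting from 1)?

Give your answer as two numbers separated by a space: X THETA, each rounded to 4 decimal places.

Answer: 2.2000 -0.3158

Derivation:
Initial: x=7.0000 theta=-0.2000
After 1 (propagate distance d=24): x=2.2000 theta=-0.2000
After 2 (thin lens f=19): x=2.2000 theta=-6/19 (≈-0.3158)
Rounded to 4 decimal places: x = 2.2000, theta = -0.3158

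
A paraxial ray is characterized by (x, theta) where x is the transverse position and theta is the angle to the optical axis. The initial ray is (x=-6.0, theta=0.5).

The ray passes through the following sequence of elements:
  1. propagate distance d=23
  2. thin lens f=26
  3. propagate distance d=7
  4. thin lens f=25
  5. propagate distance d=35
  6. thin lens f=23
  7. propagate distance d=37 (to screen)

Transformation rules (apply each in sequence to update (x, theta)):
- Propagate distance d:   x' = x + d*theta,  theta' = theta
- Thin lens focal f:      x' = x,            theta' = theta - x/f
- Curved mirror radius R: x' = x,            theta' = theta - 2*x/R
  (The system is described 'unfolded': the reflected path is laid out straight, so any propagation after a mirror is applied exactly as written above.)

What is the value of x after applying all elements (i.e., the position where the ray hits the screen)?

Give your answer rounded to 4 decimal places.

Answer: -4.7701

Derivation:
Initial: x=-6.0000 theta=0.5000
After 1 (propagate distance d=23): x=5.5000 theta=0.5000
After 2 (thin lens f=26): x=5.5000 theta=15/52 (≈0.2885)
After 3 (propagate distance d=7): x=391/52 (≈7.5192) theta=15/52 (≈0.2885)
After 4 (thin lens f=25): x=391/52 (≈7.5192) theta=-4/325 (≈-0.0123)
After 5 (propagate distance d=35): x=1843/260 (≈7.0885) theta=-4/325 (≈-0.0123)
After 6 (thin lens f=23): x=1843/260 (≈7.0885) theta=-9583/29900 (≈-0.3205)
After 7 (propagate distance d=37 (to screen)): x=-71313/14950 (≈-4.7701) theta=-9583/29900 (≈-0.3205)
Rounded to 4 decimal places: x = -4.7701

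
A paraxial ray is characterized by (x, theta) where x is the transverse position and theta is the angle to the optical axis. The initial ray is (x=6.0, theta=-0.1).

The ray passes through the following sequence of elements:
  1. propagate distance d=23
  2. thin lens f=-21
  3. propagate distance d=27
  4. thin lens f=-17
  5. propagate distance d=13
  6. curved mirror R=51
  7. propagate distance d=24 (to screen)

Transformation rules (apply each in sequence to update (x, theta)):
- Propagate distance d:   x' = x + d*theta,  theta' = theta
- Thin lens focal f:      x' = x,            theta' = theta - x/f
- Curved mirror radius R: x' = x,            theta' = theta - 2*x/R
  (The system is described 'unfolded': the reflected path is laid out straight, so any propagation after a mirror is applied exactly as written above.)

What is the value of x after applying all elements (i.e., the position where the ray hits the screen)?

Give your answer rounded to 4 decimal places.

Answer: 10.6122

Derivation:
Initial: x=6.0000 theta=-0.1000
After 1 (propagate distance d=23): x=3.7000 theta=-0.1000
After 2 (thin lens f=-21): x=3.7000 theta=8/105 (≈0.0762)
After 3 (propagate distance d=27): x=403/70 (≈5.7571) theta=8/105 (≈0.0762)
After 4 (thin lens f=-17): x=403/70 (≈5.7571) theta=1481/3570 (≈0.4148)
After 5 (propagate distance d=13): x=19903/1785 (≈11.1501) theta=1481/3570 (≈0.4148)
After 6 (curved mirror R=51): x=19903/1785 (≈11.1501) theta=-583/26010 (≈-0.0224)
After 7 (propagate distance d=24 (to screen)): x=322027/30345 (≈10.6122) theta=-583/26010 (≈-0.0224)
Rounded to 4 decimal places: x = 10.6122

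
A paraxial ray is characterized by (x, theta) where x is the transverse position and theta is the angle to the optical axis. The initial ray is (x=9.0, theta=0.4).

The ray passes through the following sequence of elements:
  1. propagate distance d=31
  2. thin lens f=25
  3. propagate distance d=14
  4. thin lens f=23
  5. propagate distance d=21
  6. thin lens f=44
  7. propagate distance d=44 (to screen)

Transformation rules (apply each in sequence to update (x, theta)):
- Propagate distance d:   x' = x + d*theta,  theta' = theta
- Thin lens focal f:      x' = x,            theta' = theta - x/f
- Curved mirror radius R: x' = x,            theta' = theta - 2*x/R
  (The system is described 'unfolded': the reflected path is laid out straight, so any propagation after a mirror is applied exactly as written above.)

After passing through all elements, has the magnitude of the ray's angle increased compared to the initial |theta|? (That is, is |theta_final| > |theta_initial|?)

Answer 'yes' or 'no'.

Initial: x=9.0000 theta=0.4000
After 1 (propagate distance d=31): x=21.4000 theta=0.4000
After 2 (thin lens f=25): x=21.4000 theta=-0.4560
After 3 (propagate distance d=14): x=15.0160 theta=-0.4560
After 4 (thin lens f=23): x=15.0160 theta=-3188/2875 (≈-1.1089)
After 5 (propagate distance d=21): x=-23777/2875 (≈-8.2703) theta=-3188/2875 (≈-1.1089)
After 6 (thin lens f=44): x=-23777/2875 (≈-8.2703) theta=-1013/1100 (≈-0.9209)
After 7 (propagate distance d=44 (to screen)): x=-140272/2875 (≈-48.7903) theta=-1013/1100 (≈-0.9209)
|theta_initial|=0.4000 |theta_final|=1013/1100 (≈0.9209) -> increased

Answer: yes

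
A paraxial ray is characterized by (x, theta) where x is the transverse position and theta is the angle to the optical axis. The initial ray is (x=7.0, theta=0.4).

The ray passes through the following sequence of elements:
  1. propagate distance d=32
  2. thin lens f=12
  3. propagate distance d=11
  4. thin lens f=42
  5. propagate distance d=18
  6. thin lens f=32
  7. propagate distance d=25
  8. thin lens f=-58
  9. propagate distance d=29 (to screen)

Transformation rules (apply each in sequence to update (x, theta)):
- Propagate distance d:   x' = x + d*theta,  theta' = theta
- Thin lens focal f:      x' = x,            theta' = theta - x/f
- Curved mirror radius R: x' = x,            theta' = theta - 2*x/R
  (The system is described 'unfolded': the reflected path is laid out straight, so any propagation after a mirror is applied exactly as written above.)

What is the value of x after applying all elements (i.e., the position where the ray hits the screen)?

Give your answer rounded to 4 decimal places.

Answer: -81.6950

Derivation:
Initial: x=7.0000 theta=0.4000
After 1 (propagate distance d=32): x=19.8000 theta=0.4000
After 2 (thin lens f=12): x=19.8000 theta=-1.2500
After 3 (propagate distance d=11): x=6.0500 theta=-1.2500
After 4 (thin lens f=42): x=6.0500 theta=-1171/840 (≈-1.3940)
After 5 (propagate distance d=18): x=-1333/70 (≈-19.0429) theta=-1171/840 (≈-1.3940)
After 6 (thin lens f=32): x=-1333/70 (≈-19.0429) theta=-767/960 (≈-0.7990)
After 7 (propagate distance d=25): x=-262193/6720 (≈-39.0168) theta=-767/960 (≈-0.7990)
After 8 (thin lens f=-58): x=-262193/6720 (≈-39.0168) theta=-114719/77952 (≈-1.4717)
After 9 (propagate distance d=29 (to screen)): x=-1097981/13440 (≈-81.6950) theta=-114719/77952 (≈-1.4717)
Rounded to 4 decimal places: x = -81.6950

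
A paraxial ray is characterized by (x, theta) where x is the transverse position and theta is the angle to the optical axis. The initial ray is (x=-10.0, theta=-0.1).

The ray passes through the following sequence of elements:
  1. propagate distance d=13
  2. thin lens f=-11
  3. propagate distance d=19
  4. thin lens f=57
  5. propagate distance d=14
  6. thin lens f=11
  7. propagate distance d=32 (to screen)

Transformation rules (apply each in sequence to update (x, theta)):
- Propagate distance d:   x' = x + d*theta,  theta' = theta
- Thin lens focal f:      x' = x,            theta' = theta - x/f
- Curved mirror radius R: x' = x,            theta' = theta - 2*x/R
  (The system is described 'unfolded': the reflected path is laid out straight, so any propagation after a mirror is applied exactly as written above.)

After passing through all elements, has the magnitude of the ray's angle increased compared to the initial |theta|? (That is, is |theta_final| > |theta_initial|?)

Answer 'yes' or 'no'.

Initial: x=-10.0000 theta=-0.1000
After 1 (propagate distance d=13): x=-11.3000 theta=-0.1000
After 2 (thin lens f=-11): x=-11.3000 theta=-62/55 (≈-1.1273)
After 3 (propagate distance d=19): x=-3599/110 (≈-32.7182) theta=-62/55 (≈-1.1273)
After 4 (thin lens f=57): x=-3599/110 (≈-32.7182) theta=-3469/6270 (≈-0.5533)
After 5 (propagate distance d=14): x=-253709/6270 (≈-40.4640) theta=-3469/6270 (≈-0.5533)
After 6 (thin lens f=11): x=-253709/6270 (≈-40.4640) theta=7185/2299 (≈3.1253)
After 7 (propagate distance d=32 (to screen)): x=4106801/68970 (≈59.5447) theta=7185/2299 (≈3.1253)
|theta_initial|=0.1000 |theta_final|=7185/2299 (≈3.1253) -> increased

Answer: yes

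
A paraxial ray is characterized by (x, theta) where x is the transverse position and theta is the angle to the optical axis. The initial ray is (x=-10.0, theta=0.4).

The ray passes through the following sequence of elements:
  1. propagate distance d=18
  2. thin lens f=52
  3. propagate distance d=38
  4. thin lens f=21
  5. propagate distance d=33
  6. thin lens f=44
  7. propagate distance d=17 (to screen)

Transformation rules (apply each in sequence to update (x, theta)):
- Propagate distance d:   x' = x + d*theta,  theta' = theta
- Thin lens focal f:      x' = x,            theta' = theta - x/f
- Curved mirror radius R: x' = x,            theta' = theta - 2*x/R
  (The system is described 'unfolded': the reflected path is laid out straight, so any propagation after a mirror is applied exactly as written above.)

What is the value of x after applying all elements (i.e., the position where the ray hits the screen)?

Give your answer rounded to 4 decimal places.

Initial: x=-10.0000 theta=0.4000
After 1 (propagate distance d=18): x=-2.8000 theta=0.4000
After 2 (thin lens f=52): x=-2.8000 theta=59/130 (≈0.4538)
After 3 (propagate distance d=38): x=939/65 (≈14.4462) theta=59/130 (≈0.4538)
After 4 (thin lens f=21): x=939/65 (≈14.4462) theta=-213/910 (≈-0.2341)
After 5 (propagate distance d=33): x=6117/910 (≈6.7220) theta=-213/910 (≈-0.2341)
After 6 (thin lens f=44): x=6117/910 (≈6.7220) theta=-15489/40040 (≈-0.3868)
After 7 (propagate distance d=17 (to screen)): x=1167/8008 (≈0.1457) theta=-15489/40040 (≈-0.3868)
Rounded to 4 decimal places: x = 0.1457

Answer: 0.1457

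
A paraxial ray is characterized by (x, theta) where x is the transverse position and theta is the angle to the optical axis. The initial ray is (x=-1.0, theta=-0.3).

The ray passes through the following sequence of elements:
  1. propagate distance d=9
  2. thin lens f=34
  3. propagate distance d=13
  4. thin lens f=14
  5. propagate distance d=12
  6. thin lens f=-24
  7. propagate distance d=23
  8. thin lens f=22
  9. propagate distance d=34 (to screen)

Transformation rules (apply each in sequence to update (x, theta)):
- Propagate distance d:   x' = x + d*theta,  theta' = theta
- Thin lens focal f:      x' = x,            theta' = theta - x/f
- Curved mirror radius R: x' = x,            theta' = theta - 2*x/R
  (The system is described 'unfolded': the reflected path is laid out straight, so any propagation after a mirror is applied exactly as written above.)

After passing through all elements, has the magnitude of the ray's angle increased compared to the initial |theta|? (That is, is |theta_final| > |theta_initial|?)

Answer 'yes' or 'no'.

Answer: no

Derivation:
Initial: x=-1.0000 theta=-0.3000
After 1 (propagate distance d=9): x=-3.7000 theta=-0.3000
After 2 (thin lens f=34): x=-3.7000 theta=-13/68 (≈-0.1912)
After 3 (propagate distance d=13): x=-2103/340 (≈-6.1853) theta=-13/68 (≈-0.1912)
After 4 (thin lens f=14): x=-2103/340 (≈-6.1853) theta=1193/4760 (≈0.2506)
After 5 (propagate distance d=12): x=-7563/2380 (≈-3.1777) theta=1193/4760 (≈0.2506)
After 6 (thin lens f=-24): x=-7563/2380 (≈-3.1777) theta=2251/19040 (≈0.1182)
After 7 (propagate distance d=23): x=-8731/19040 (≈-0.4586) theta=2251/19040 (≈0.1182)
After 8 (thin lens f=22): x=-8731/19040 (≈-0.4586) theta=58253/418880 (≈0.1391)
After 9 (propagate distance d=34 (to screen)): x=44713/10472 (≈4.2698) theta=58253/418880 (≈0.1391)
|theta_initial|=0.3000 |theta_final|=58253/418880 (≈0.1391) -> not increased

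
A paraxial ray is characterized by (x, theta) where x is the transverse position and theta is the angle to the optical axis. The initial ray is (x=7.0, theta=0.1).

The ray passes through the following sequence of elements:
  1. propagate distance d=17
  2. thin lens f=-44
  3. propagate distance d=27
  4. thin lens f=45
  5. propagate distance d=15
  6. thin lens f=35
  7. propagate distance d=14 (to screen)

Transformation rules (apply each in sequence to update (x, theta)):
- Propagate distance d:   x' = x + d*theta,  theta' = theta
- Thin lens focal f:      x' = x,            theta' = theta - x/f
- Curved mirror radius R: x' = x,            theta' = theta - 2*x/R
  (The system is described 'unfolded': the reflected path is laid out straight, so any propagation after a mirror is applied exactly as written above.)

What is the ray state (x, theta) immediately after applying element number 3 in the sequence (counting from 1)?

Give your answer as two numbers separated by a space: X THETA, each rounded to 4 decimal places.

Answer: 16.7386 0.2977

Derivation:
Initial: x=7.0000 theta=0.1000
After 1 (propagate distance d=17): x=8.7000 theta=0.1000
After 2 (thin lens f=-44): x=8.7000 theta=131/440 (≈0.2977)
After 3 (propagate distance d=27): x=1473/88 (≈16.7386) theta=131/440 (≈0.2977)
Rounded to 4 decimal places: x = 16.7386, theta = 0.2977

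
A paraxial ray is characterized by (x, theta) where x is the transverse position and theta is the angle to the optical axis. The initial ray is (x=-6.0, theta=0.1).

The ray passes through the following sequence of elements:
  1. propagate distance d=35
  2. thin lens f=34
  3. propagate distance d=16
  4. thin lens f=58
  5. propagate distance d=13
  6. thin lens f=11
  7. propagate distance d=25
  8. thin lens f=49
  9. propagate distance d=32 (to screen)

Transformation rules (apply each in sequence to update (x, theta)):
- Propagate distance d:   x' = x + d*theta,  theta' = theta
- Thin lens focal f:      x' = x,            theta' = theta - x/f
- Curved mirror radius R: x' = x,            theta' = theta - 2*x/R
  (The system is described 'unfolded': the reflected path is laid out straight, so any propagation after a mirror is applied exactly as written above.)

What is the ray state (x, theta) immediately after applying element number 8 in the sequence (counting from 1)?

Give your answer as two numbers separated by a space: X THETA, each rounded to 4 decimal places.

Answer: 1.0749 -0.0778

Derivation:
Initial: x=-6.0000 theta=0.1000
After 1 (propagate distance d=35): x=-2.5000 theta=0.1000
After 2 (thin lens f=34): x=-2.5000 theta=59/340 (≈0.1735)
After 3 (propagate distance d=16): x=47/170 (≈0.2765) theta=59/340 (≈0.1735)
After 4 (thin lens f=58): x=47/170 (≈0.2765) theta=416/2465 (≈0.1688)
After 5 (propagate distance d=13): x=12179/4930 (≈2.4704) theta=416/2465 (≈0.1688)
After 6 (thin lens f=11): x=12179/4930 (≈2.4704) theta=-3027/54230 (≈-0.0558)
After 7 (propagate distance d=25): x=29147/27115 (≈1.0749) theta=-3027/54230 (≈-0.0558)
After 8 (thin lens f=49): x=29147/27115 (≈1.0749) theta=-206617/2657270 (≈-0.0778)
Rounded to 4 decimal places: x = 1.0749, theta = -0.0778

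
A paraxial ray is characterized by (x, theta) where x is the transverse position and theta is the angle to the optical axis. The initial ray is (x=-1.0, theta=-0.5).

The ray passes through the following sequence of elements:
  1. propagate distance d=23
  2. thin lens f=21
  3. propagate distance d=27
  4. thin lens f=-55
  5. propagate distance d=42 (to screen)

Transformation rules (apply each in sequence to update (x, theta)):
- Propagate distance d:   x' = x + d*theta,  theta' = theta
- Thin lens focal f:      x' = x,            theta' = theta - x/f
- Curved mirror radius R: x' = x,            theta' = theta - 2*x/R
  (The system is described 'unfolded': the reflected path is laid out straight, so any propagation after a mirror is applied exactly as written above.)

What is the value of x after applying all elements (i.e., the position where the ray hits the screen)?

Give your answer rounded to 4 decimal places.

Answer: -13.5104

Derivation:
Initial: x=-1.0000 theta=-0.5000
After 1 (propagate distance d=23): x=-12.5000 theta=-0.5000
After 2 (thin lens f=21): x=-12.5000 theta=2/21 (≈0.0952)
After 3 (propagate distance d=27): x=-139/14 (≈-9.9286) theta=2/21 (≈0.0952)
After 4 (thin lens f=-55): x=-139/14 (≈-9.9286) theta=-197/2310 (≈-0.0853)
After 5 (propagate distance d=42 (to screen)): x=-10403/770 (≈-13.5104) theta=-197/2310 (≈-0.0853)
Rounded to 4 decimal places: x = -13.5104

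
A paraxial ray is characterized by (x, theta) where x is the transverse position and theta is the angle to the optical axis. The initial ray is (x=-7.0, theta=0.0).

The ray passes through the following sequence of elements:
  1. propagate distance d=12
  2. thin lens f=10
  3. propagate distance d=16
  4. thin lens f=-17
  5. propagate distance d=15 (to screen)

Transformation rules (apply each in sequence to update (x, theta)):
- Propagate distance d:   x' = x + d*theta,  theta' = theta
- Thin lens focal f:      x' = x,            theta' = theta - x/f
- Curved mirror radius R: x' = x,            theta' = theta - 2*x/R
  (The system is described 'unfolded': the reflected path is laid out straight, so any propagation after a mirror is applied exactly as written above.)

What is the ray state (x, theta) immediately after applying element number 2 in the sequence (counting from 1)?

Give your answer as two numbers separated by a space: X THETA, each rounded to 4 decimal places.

Answer: -7.0000 0.7000

Derivation:
Initial: x=-7.0000 theta=0.0000
After 1 (propagate distance d=12): x=-7.0000 theta=0.0000
After 2 (thin lens f=10): x=-7.0000 theta=0.7000
Rounded to 4 decimal places: x = -7.0000, theta = 0.7000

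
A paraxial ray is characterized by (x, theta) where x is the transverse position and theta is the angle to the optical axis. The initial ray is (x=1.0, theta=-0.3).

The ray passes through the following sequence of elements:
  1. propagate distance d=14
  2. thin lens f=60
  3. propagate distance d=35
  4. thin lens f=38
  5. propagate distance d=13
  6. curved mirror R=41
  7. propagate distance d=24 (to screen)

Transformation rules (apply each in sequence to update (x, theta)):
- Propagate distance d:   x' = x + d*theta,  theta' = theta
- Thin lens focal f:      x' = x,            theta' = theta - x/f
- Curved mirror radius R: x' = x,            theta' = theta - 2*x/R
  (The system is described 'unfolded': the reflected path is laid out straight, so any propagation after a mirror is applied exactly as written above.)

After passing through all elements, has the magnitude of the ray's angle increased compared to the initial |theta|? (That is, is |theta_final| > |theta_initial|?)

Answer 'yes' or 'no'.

Answer: yes

Derivation:
Initial: x=1.0000 theta=-0.3000
After 1 (propagate distance d=14): x=-3.2000 theta=-0.3000
After 2 (thin lens f=60): x=-3.2000 theta=-37/150 (≈-0.2467)
After 3 (propagate distance d=35): x=-71/6 (≈-11.8333) theta=-37/150 (≈-0.2467)
After 4 (thin lens f=38): x=-71/6 (≈-11.8333) theta=123/1900 (≈0.0647)
After 5 (propagate distance d=13): x=-62653/5700 (≈-10.9918) theta=123/1900 (≈0.0647)
After 6 (curved mirror R=41): x=-62653/5700 (≈-10.9918) theta=28087/46740 (≈0.6009)
After 7 (propagate distance d=24 (to screen)): x=42193/12300 (≈3.4303) theta=28087/46740 (≈0.6009)
|theta_initial|=0.3000 |theta_final|=28087/46740 (≈0.6009) -> increased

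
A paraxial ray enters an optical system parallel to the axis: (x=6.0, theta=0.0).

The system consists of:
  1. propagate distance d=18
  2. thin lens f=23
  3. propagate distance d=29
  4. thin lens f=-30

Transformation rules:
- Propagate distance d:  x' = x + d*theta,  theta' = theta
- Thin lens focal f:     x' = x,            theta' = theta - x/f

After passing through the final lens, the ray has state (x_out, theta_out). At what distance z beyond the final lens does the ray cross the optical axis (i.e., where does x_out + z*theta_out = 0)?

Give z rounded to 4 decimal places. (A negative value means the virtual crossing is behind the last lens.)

Answer: -5.0000

Derivation:
Initial: x=6.0000 theta=0.0000
After 1 (propagate distance d=18): x=6.0000 theta=0.0000
After 2 (thin lens f=23): x=6.0000 theta=-6/23 (≈-0.2609)
After 3 (propagate distance d=29): x=-36/23 (≈-1.5652) theta=-6/23 (≈-0.2609)
After 4 (thin lens f=-30): x=-36/23 (≈-1.5652) theta=-36/115 (≈-0.3130)
z_focus = -x_out/theta_out = -(-36/23)/(-36/115) = -5.0000
Rounded to 4 decimal places: z = -5.0000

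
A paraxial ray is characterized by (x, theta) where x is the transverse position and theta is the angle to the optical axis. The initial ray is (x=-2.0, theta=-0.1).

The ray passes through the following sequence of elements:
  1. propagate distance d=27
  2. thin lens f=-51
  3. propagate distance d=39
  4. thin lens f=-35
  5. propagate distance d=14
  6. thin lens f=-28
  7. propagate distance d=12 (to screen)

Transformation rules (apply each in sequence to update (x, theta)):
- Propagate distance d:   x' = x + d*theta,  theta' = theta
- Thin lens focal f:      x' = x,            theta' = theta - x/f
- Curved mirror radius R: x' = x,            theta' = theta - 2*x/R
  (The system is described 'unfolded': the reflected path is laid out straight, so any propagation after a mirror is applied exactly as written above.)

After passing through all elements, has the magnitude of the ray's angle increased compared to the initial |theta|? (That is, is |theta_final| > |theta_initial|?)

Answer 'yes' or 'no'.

Answer: yes

Derivation:
Initial: x=-2.0000 theta=-0.1000
After 1 (propagate distance d=27): x=-4.7000 theta=-0.1000
After 2 (thin lens f=-51): x=-4.7000 theta=-49/255 (≈-0.1922)
After 3 (propagate distance d=39): x=-2073/170 (≈-12.1941) theta=-49/255 (≈-0.1922)
After 4 (thin lens f=-35): x=-2073/170 (≈-12.1941) theta=-9649/17850 (≈-0.5406)
After 5 (propagate distance d=14): x=-50393/2550 (≈-19.7620) theta=-9649/17850 (≈-0.5406)
After 6 (thin lens f=-28): x=-50393/2550 (≈-19.7620) theta=-29663/23800 (≈-1.2463)
After 7 (propagate distance d=12 (to screen)): x=-18227/525 (≈-34.7181) theta=-29663/23800 (≈-1.2463)
|theta_initial|=0.1000 |theta_final|=29663/23800 (≈1.2463) -> increased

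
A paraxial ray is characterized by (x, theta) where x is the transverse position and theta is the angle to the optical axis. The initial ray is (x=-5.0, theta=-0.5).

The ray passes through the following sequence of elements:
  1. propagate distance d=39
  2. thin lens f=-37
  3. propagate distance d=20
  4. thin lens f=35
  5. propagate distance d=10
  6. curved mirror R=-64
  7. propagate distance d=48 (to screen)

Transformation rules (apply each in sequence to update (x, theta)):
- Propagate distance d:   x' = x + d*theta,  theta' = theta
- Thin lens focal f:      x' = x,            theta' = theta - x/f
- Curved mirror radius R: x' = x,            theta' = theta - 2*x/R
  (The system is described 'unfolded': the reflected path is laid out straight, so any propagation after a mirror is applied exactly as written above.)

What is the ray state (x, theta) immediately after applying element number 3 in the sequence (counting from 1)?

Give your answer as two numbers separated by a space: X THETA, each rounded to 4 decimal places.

Answer: -47.7432 -1.1622

Derivation:
Initial: x=-5.0000 theta=-0.5000
After 1 (propagate distance d=39): x=-24.5000 theta=-0.5000
After 2 (thin lens f=-37): x=-24.5000 theta=-43/37 (≈-1.1622)
After 3 (propagate distance d=20): x=-3533/74 (≈-47.7432) theta=-43/37 (≈-1.1622)
Rounded to 4 decimal places: x = -47.7432, theta = -1.1622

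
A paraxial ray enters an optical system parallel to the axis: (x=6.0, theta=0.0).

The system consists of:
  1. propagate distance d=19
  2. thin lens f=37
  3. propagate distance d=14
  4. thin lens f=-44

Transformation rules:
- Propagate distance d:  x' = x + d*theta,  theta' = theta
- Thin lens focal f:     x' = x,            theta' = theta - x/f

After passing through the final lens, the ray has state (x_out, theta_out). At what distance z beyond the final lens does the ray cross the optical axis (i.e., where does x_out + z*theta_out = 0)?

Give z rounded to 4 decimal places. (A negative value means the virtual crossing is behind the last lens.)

Answer: 48.1905

Derivation:
Initial: x=6.0000 theta=0.0000
After 1 (propagate distance d=19): x=6.0000 theta=0.0000
After 2 (thin lens f=37): x=6.0000 theta=-6/37 (≈-0.1622)
After 3 (propagate distance d=14): x=138/37 (≈3.7297) theta=-6/37 (≈-0.1622)
After 4 (thin lens f=-44): x=138/37 (≈3.7297) theta=-63/814 (≈-0.0774)
z_focus = -x_out/theta_out = -(138/37)/(-63/814) = 1012/21 ≈ 48.1905
Rounded to 4 decimal places: z = 48.1905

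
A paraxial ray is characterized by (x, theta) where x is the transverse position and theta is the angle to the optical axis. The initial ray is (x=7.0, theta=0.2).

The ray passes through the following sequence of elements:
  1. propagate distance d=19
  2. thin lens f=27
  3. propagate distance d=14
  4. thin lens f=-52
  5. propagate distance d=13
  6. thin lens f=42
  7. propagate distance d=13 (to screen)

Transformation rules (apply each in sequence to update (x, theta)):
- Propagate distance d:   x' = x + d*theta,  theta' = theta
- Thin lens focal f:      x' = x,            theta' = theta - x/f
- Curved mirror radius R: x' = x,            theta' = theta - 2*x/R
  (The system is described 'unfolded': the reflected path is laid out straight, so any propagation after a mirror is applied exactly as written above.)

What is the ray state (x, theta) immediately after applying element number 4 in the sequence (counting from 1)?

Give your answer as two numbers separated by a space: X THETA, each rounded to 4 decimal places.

Answer: 8.0000 -0.0462

Derivation:
Initial: x=7.0000 theta=0.2000
After 1 (propagate distance d=19): x=10.8000 theta=0.2000
After 2 (thin lens f=27): x=10.8000 theta=-0.2000
After 3 (propagate distance d=14): x=8.0000 theta=-0.2000
After 4 (thin lens f=-52): x=8.0000 theta=-3/65 (≈-0.0462)
Rounded to 4 decimal places: x = 8.0000, theta = -0.0462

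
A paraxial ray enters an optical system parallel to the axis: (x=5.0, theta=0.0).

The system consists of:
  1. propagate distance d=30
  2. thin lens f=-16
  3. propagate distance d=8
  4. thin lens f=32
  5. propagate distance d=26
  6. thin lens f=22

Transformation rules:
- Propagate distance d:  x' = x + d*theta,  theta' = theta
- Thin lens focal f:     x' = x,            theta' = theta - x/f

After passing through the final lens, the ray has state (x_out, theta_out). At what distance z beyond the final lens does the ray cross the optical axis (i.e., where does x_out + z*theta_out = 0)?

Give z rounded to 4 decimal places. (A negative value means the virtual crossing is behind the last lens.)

Answer: 26.8400

Derivation:
Initial: x=5.0000 theta=0.0000
After 1 (propagate distance d=30): x=5.0000 theta=0.0000
After 2 (thin lens f=-16): x=5.0000 theta=0.3125
After 3 (propagate distance d=8): x=7.5000 theta=0.3125
After 4 (thin lens f=32): x=7.5000 theta=5/64 (≈0.0781)
After 5 (propagate distance d=26): x=305/32 (≈9.5313) theta=5/64 (≈0.0781)
After 6 (thin lens f=22): x=305/32 (≈9.5313) theta=-125/352 (≈-0.3551)
z_focus = -x_out/theta_out = -(305/32)/(-125/352) = 26.8400
Rounded to 4 decimal places: z = 26.8400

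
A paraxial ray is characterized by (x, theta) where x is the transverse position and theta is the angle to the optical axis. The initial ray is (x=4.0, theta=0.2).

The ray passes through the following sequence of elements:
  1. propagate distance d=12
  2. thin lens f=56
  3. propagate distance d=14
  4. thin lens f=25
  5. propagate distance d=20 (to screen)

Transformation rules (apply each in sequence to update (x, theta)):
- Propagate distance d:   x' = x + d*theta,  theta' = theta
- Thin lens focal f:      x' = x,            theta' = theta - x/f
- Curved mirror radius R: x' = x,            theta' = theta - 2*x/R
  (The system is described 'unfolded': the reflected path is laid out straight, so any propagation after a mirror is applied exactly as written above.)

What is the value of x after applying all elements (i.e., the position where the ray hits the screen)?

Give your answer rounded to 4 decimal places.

Initial: x=4.0000 theta=0.2000
After 1 (propagate distance d=12): x=6.4000 theta=0.2000
After 2 (thin lens f=56): x=6.4000 theta=3/35 (≈0.0857)
After 3 (propagate distance d=14): x=7.6000 theta=3/35 (≈0.0857)
After 4 (thin lens f=25): x=7.6000 theta=-191/875 (≈-0.2183)
After 5 (propagate distance d=20 (to screen)): x=566/175 (≈3.2343) theta=-191/875 (≈-0.2183)
Rounded to 4 decimal places: x = 3.2343

Answer: 3.2343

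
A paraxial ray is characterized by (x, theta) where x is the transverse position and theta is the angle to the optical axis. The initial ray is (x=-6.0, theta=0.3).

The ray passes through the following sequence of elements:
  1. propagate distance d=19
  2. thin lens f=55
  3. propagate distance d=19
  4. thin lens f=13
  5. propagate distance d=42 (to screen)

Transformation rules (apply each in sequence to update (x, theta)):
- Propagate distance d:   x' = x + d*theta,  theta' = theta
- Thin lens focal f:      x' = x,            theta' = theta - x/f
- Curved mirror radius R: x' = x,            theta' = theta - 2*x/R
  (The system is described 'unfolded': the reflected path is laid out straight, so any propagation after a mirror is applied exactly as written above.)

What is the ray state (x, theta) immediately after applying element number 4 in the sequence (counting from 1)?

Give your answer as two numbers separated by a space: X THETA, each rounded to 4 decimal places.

Answer: 5.5036 -0.1179

Derivation:
Initial: x=-6.0000 theta=0.3000
After 1 (propagate distance d=19): x=-0.3000 theta=0.3000
After 2 (thin lens f=55): x=-0.3000 theta=84/275 (≈0.3055)
After 3 (propagate distance d=19): x=3027/550 (≈5.5036) theta=84/275 (≈0.3055)
After 4 (thin lens f=13): x=3027/550 (≈5.5036) theta=-843/7150 (≈-0.1179)
Rounded to 4 decimal places: x = 5.5036, theta = -0.1179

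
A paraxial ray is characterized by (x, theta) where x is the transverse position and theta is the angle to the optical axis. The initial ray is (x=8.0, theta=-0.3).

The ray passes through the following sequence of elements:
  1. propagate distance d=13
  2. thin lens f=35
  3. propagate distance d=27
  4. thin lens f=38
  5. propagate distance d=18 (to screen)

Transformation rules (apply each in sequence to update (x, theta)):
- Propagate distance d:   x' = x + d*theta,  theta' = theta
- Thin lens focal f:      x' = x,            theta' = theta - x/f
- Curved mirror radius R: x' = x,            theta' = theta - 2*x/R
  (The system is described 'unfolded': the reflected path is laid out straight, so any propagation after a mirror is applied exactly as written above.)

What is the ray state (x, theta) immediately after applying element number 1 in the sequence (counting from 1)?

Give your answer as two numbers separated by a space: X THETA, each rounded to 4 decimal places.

Answer: 4.1000 -0.3000

Derivation:
Initial: x=8.0000 theta=-0.3000
After 1 (propagate distance d=13): x=4.1000 theta=-0.3000
Rounded to 4 decimal places: x = 4.1000, theta = -0.3000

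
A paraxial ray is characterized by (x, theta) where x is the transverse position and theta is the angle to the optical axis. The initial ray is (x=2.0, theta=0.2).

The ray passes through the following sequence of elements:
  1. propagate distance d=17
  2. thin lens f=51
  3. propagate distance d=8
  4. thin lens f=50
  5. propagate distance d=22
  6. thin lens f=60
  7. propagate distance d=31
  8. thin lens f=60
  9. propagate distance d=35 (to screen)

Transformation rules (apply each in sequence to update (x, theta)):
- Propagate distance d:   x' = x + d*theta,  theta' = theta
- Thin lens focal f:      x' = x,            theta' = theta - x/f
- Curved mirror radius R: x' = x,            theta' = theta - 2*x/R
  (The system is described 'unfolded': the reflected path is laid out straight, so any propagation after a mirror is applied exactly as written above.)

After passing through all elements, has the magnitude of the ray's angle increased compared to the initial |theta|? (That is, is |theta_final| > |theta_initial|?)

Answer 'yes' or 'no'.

Initial: x=2.0000 theta=0.2000
After 1 (propagate distance d=17): x=5.4000 theta=0.2000
After 2 (thin lens f=51): x=5.4000 theta=8/85 (≈0.0941)
After 3 (propagate distance d=8): x=523/85 (≈6.1529) theta=8/85 (≈0.0941)
After 4 (thin lens f=50): x=523/85 (≈6.1529) theta=-123/4250 (≈-0.0289)
After 5 (propagate distance d=22): x=11722/2125 (≈5.5162) theta=-123/4250 (≈-0.0289)
After 6 (thin lens f=60): x=11722/2125 (≈5.5162) theta=-3853/31875 (≈-0.1209)
After 7 (propagate distance d=31): x=56387/31875 (≈1.7690) theta=-3853/31875 (≈-0.1209)
After 8 (thin lens f=60): x=56387/31875 (≈1.7690) theta=-287567/1912500 (≈-0.1504)
After 9 (propagate distance d=35 (to screen)): x=-53453/15300 (≈-3.4937) theta=-287567/1912500 (≈-0.1504)
|theta_initial|=0.2000 |theta_final|=287567/1912500 (≈0.1504) -> not increased

Answer: no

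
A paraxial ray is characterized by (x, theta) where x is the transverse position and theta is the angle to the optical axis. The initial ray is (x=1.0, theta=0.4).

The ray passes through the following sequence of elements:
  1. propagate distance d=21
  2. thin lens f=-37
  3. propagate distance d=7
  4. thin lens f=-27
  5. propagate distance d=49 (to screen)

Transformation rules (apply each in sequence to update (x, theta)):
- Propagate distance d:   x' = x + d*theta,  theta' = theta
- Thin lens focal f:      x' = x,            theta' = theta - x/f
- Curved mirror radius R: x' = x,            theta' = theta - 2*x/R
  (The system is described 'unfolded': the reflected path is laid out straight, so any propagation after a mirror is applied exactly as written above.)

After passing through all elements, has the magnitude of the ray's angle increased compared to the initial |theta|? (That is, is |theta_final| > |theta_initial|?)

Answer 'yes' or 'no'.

Answer: yes

Derivation:
Initial: x=1.0000 theta=0.4000
After 1 (propagate distance d=21): x=9.4000 theta=0.4000
After 2 (thin lens f=-37): x=9.4000 theta=121/185 (≈0.6541)
After 3 (propagate distance d=7): x=2586/185 (≈13.9784) theta=121/185 (≈0.6541)
After 4 (thin lens f=-27): x=2586/185 (≈13.9784) theta=1951/1665 (≈1.1718)
After 5 (propagate distance d=49 (to screen)): x=118873/1665 (≈71.3952) theta=1951/1665 (≈1.1718)
|theta_initial|=0.4000 |theta_final|=1951/1665 (≈1.1718) -> increased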